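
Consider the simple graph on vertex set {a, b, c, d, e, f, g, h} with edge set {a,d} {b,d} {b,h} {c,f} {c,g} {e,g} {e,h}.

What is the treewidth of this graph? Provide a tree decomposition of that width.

The largest bag has 2 vertices, giving width 1; this decomposition certifies tw(G) ≤ 1. Any graph with an edge has treewidth ≥ 1, and G has the edge a–d. Combining the bounds, tw(G) = 1.

Treewidth 1.
One optimal decomposition is:
Bags: B1 = {a, d}  B2 = {b, d}  B3 = {b, h}  B4 = {e, h}  B5 = {e, g}  B6 = {c, g}  B7 = {c, f}
Tree: B1–B2, B2–B3, B3–B4, B4–B5, B5–B6, B6–B7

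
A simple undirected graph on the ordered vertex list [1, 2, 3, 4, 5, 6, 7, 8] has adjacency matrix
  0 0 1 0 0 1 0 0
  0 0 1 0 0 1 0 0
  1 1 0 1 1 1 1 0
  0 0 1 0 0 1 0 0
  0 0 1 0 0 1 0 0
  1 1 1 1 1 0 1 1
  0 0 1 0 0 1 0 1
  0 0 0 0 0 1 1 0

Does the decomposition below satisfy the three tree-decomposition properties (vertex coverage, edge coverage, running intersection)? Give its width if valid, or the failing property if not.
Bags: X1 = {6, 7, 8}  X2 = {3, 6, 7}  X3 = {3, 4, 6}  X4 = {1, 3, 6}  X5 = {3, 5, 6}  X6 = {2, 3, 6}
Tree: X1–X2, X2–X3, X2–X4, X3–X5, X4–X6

Vertex coverage: the bags together contain {1, 2, 3, 4, 5, 6, 7, 8}, the full vertex set. Edge coverage: each edge of G has both endpoints in at least one bag. Running intersection: for every vertex, the bags containing it form a connected subtree. All three properties hold, so this is a valid tree decomposition of width max|bag| − 1 = 2, and hence tw(G) ≤ 2.

Yes; width 2.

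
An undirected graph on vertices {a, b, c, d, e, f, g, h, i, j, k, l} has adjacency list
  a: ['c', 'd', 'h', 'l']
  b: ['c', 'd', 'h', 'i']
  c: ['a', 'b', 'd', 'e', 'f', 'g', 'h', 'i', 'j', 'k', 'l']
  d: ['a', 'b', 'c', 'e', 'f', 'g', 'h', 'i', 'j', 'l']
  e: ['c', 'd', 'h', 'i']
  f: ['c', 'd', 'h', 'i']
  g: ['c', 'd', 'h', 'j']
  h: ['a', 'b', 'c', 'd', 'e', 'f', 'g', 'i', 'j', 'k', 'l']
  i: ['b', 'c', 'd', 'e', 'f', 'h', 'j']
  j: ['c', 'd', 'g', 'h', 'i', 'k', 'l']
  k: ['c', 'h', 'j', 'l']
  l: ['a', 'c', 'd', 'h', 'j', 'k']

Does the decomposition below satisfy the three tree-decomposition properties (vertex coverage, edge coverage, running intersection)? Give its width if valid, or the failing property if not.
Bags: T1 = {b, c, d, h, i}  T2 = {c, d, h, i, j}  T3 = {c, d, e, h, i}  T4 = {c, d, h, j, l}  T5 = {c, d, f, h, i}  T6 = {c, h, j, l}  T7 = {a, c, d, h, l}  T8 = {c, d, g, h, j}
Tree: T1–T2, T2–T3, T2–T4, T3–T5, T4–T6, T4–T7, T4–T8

No — vertex k appears in no bag.

A tree decomposition must satisfy three properties: every vertex lies in some bag; for every edge, both endpoints lie together in some bag; and for every vertex, the bags containing it form a connected subtree. Here vertex k appears in no bag, so the decomposition is invalid.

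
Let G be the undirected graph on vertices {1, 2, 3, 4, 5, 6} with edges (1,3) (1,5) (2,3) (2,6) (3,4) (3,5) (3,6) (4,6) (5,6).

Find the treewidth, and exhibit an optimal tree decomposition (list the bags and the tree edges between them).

Every bag has size at most 3, so the width is 3 − 1 = 2 and tw(G) ≤ 2. For the lower bound, the 3 vertices {1, 3, 5} are pairwise adjacent, and any tree decomposition puts a clique entirely inside one bag — forcing width ≥ 2. Hence tw(G) = 2 exactly.

Treewidth 2.
One optimal decomposition is:
Bags: B1 = {1, 3, 5}  B2 = {3, 5, 6}  B3 = {3, 4, 6}  B4 = {2, 3, 6}
Tree: B1–B2, B2–B3, B2–B4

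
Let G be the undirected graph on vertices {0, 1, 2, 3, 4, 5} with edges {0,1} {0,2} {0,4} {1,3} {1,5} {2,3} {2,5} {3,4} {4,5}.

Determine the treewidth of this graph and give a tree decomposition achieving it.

Each bag holds 4 vertices, so the decomposition has width 3, which upper-bounds the treewidth. For the lower bound: the 4 vertex sets {3,4}, {0,2}, {5}, {1} are disjoint, each induces a connected subgraph, and every pair is joined by at least one edge of G. Contracting each set to a single vertex therefore yields K_{4} as a minor, and since treewidth is minor-monotone, tw(G) ≥ tw(K_{4}) = 3. Combining the bounds, tw(G) = 3.

Treewidth 3.
One optimal decomposition is:
Bags: B1 = {0, 3, 4, 5}  B2 = {0, 2, 3, 5}  B3 = {0, 1, 3, 5}
Tree: B1–B2, B2–B3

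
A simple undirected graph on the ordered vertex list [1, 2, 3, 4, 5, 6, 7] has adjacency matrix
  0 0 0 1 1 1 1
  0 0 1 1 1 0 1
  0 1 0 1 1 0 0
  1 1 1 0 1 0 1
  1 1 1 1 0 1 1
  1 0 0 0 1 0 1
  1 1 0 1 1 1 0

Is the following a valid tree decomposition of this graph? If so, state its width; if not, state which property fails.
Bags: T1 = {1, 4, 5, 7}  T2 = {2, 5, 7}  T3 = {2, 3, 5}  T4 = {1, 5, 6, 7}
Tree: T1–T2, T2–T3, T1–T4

A tree decomposition must satisfy three properties: every vertex lies in some bag; for every edge, both endpoints lie together in some bag; and for every vertex, the bags containing it form a connected subtree. Here edge (4,2) lies in no bag, so the decomposition is invalid.

No — edge (4,2) lies in no bag.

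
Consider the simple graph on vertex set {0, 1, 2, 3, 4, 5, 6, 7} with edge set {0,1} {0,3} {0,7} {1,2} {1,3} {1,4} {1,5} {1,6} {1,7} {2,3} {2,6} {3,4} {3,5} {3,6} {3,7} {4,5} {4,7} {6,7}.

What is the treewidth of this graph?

A width-3 tree decomposition is:
Bags: B1 = {1, 3, 4, 5}  B2 = {1, 3, 4, 7}  B3 = {1, 3, 6, 7}  B4 = {0, 1, 3, 7}  B5 = {1, 2, 3, 6}
Tree: B1–B2, B2–B3, B3–B4, B3–B5
Each bag holds 4 vertices, so the decomposition has width 3, which upper-bounds the treewidth. On the other hand G contains the 4-clique {1, 2, 3, 6}. A clique must lie in a single bag of any decomposition, so no decomposition can have width below 3. Hence tw(G) = 3 exactly.

3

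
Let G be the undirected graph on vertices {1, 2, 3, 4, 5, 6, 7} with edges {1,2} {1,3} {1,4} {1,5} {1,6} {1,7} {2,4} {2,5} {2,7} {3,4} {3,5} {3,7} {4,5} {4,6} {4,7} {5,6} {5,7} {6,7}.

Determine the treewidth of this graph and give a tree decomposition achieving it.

Each bag holds 5 vertices, so the decomposition has width 4, which upper-bounds the treewidth. On the other hand G contains the 5-clique {1, 2, 4, 5, 7}. A clique must lie in a single bag of any decomposition, so no decomposition can have width below 4. Therefore the treewidth is 4.

Treewidth 4.
One such decomposition:
Bags: B1 = {1, 3, 4, 5, 7}  B2 = {1, 4, 5, 6, 7}  B3 = {1, 2, 4, 5, 7}
Tree: B1–B2, B2–B3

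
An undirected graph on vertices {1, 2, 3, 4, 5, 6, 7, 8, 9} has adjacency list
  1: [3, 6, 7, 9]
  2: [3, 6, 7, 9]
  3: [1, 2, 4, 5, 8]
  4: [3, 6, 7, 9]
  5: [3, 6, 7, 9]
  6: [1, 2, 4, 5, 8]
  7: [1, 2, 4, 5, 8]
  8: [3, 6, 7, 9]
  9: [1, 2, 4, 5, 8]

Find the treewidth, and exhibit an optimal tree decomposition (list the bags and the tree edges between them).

Treewidth 4.
Bags: B1 = {3, 5, 6, 7, 9}  B2 = {1, 3, 6, 7, 9}  B3 = {3, 6, 7, 8, 9}  B4 = {2, 3, 6, 7, 9}  B5 = {3, 4, 6, 7, 9}
Tree: B1–B2, B2–B3, B3–B4, B4–B5

Each bag holds 5 vertices, so the decomposition has width 4, which upper-bounds the treewidth. For the lower bound: the 5 vertex sets {5,9}, {1,6}, {7,8}, {3}, {2} are disjoint, each induces a connected subgraph, and every pair is joined by at least one edge of G. Contracting each set to a single vertex therefore yields K_{5} as a minor, and since treewidth is minor-monotone, tw(G) ≥ tw(K_{5}) = 4. The upper and lower bounds meet at 4, so that is the treewidth.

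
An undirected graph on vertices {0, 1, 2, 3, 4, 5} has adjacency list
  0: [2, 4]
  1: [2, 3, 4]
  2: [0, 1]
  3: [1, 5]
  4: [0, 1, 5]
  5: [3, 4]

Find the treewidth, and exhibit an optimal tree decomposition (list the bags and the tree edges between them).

Every bag has size at most 3, so the width is 3 − 1 = 2 and tw(G) ≤ 2. The edges 3–5–4–1–3 form a cycle, so G is not a tree and its treewidth is at least 2. Hence tw(G) = 2 exactly.

Treewidth 2.
Bags: B1 = {1, 3, 5}  B2 = {1, 4, 5}  B3 = {1, 2, 4}  B4 = {0, 2, 4}
Tree: B1–B2, B2–B3, B3–B4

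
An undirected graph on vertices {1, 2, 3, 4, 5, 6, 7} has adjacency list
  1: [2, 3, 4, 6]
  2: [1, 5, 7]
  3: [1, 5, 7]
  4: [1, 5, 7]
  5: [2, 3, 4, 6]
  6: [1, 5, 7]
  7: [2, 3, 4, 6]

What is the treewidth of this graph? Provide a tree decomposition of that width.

Treewidth 3.
Bags: B1 = {1, 3, 5, 7}  B2 = {1, 2, 5, 7}  B3 = {1, 5, 6, 7}  B4 = {1, 4, 5, 7}
Tree: B1–B2, B2–B3, B3–B4

The largest bag has 4 vertices, giving width 3; this decomposition certifies tw(G) ≤ 3. For the lower bound: the 4 vertex sets {3,7}, {1,2}, {5}, {6} are disjoint, each induces a connected subgraph, and every pair is joined by at least one edge of G. Contracting each set to a single vertex therefore yields K_{4} as a minor, and since treewidth is minor-monotone, tw(G) ≥ tw(K_{4}) = 3. Hence tw(G) = 3 exactly.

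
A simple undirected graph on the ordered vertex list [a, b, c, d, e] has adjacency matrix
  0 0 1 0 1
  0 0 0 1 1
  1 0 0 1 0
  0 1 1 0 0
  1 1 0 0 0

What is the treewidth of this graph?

A width-2 tree decomposition is:
Bags: B1 = {b, c, d}  B2 = {b, c, e}  B3 = {a, c, e}
Tree: B1–B2, B2–B3
The largest bag has 3 vertices, giving width 2; this decomposition certifies tw(G) ≤ 2. Since c–d–b–e–a–c is a cycle in G, G is not acyclic. Forests are exactly the graphs of treewidth ≤ 1, so tw(G) ≥ 2. Combining the bounds, tw(G) = 2.

2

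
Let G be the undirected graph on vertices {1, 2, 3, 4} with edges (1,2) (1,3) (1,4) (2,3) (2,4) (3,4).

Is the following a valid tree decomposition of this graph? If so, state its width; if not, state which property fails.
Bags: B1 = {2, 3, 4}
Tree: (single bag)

No — vertex 1 appears in no bag.

A tree decomposition must satisfy three properties: every vertex lies in some bag; for every edge, both endpoints lie together in some bag; and for every vertex, the bags containing it form a connected subtree. Here vertex 1 appears in no bag, so the decomposition is invalid.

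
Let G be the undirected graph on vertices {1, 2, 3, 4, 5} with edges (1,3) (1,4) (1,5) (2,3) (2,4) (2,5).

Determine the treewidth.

2

A width-2 tree decomposition is:
Bags: B1 = {1, 2, 5}  B2 = {1, 2, 3}  B3 = {1, 2, 4}
Tree: B1–B2, B2–B3
The largest bag has 3 vertices, giving width 2; this decomposition certifies tw(G) ≤ 2. For the lower bound, G contains the cycle 5–2–3–1–5, so G is not a forest; only forests have treewidth ≤ 1, hence tw(G) ≥ 2. Combining the bounds, tw(G) = 2.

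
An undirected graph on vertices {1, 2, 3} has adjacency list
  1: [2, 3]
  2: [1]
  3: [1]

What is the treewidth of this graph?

1

A width-1 tree decomposition is:
Bags: B1 = {1, 2}  B2 = {1, 3}
Tree: B1–B2
The largest bag has 2 vertices, giving width 1; this decomposition certifies tw(G) ≤ 1. Since G has at least one edge (e.g. 2–1), it is not an edgeless graph, so tw(G) ≥ 1. The upper and lower bounds meet at 1, so that is the treewidth.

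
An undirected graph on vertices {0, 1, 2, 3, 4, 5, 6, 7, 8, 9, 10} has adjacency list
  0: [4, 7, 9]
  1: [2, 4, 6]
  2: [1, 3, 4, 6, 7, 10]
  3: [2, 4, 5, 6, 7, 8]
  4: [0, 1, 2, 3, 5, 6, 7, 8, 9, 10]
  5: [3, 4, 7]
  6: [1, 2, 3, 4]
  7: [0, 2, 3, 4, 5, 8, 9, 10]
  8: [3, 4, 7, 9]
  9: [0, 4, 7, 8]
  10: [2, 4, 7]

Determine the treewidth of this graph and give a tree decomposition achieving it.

The largest bag has 4 vertices, giving width 3; this decomposition certifies tw(G) ≤ 3. Conversely, {1, 2, 4, 6} is a clique of size 4, and the vertices of any clique must share a bag in every tree decomposition; so some bag has ≥ 4 vertices and tw(G) ≥ 3. Hence tw(G) = 3 exactly.

Treewidth 3.
One such decomposition:
Bags: B1 = {2, 3, 4, 6}  B2 = {2, 3, 4, 7}  B3 = {3, 4, 7, 8}  B4 = {4, 7, 8, 9}  B5 = {2, 4, 7, 10}  B6 = {0, 4, 7, 9}  B7 = {3, 4, 5, 7}  B8 = {1, 2, 4, 6}
Tree: B1–B2, B2–B3, B3–B4, B2–B5, B4–B6, B2–B7, B1–B8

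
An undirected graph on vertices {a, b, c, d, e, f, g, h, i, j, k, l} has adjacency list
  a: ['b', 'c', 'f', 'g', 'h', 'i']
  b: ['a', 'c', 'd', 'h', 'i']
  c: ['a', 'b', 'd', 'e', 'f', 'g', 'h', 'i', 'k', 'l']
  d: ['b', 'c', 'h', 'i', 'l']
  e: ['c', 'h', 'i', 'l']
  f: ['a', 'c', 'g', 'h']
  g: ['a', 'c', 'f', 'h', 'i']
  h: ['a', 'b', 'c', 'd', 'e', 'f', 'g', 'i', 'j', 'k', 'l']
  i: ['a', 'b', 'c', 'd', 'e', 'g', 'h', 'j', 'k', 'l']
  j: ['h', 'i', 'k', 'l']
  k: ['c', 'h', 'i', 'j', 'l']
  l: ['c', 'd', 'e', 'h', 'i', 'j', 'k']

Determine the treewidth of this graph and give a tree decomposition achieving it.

Every bag has size at most 5, so the width is 5 − 1 = 4 and tw(G) ≤ 4. On the other hand G contains the 5-clique {a, c, f, g, h}. A clique must lie in a single bag of any decomposition, so no decomposition can have width below 4. Therefore the treewidth is 4.

Treewidth 4.
One optimal decomposition is:
Bags: B1 = {b, c, d, h, i}  B2 = {c, d, h, i, l}  B3 = {a, b, c, h, i}  B4 = {c, h, i, k, l}  B5 = {c, e, h, i, l}  B6 = {a, c, g, h, i}  B7 = {h, i, j, k, l}  B8 = {a, c, f, g, h}
Tree: B1–B2, B1–B3, B2–B4, B2–B5, B3–B6, B4–B7, B6–B8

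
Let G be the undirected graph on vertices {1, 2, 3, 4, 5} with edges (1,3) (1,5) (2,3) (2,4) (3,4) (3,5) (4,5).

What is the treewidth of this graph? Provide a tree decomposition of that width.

Each bag holds 3 vertices, so the decomposition has width 2, which upper-bounds the treewidth. For the lower bound, the 3 vertices {1, 3, 5} are pairwise adjacent, and any tree decomposition puts a clique entirely inside one bag — forcing width ≥ 2. Therefore the treewidth is 2.

Treewidth 2.
One such decomposition:
Bags: B1 = {3, 4, 5}  B2 = {1, 3, 5}  B3 = {2, 3, 4}
Tree: B1–B2, B1–B3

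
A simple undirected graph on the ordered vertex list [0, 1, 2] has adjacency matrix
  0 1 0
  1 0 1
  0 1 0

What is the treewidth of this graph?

1

A width-1 tree decomposition is:
Bags: B1 = {1, 2}  B2 = {0, 1}
Tree: B1–B2
Every bag has size at most 2, so the width is 2 − 1 = 1 and tw(G) ≤ 1. Any graph with an edge has treewidth ≥ 1, and G has the edge 2–1. Hence tw(G) = 1 exactly.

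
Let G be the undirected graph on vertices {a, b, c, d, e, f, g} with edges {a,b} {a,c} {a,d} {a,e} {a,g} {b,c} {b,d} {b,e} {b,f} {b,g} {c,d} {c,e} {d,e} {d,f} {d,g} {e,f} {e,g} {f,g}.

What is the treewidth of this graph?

4

A width-4 tree decomposition is:
Bags: B1 = {a, b, d, e, g}  B2 = {b, d, e, f, g}  B3 = {a, b, c, d, e}
Tree: B1–B2, B1–B3
Each bag holds 5 vertices, so the decomposition has width 4, which upper-bounds the treewidth. For the lower bound, the 5 vertices {b, d, e, f, g} are pairwise adjacent, and any tree decomposition puts a clique entirely inside one bag — forcing width ≥ 4. Hence tw(G) = 4 exactly.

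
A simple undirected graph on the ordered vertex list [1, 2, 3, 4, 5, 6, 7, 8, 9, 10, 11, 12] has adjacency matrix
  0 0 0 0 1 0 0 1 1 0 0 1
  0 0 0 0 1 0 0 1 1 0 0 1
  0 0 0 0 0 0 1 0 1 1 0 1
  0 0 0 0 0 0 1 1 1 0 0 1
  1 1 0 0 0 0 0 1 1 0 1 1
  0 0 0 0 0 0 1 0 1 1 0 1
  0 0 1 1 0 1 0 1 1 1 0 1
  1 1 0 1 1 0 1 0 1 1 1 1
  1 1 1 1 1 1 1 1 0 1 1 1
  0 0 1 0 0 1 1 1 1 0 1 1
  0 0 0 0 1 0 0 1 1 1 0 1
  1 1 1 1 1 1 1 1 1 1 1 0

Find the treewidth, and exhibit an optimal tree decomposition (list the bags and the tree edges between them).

Treewidth 4.
Bags: B1 = {8, 9, 10, 11, 12}  B2 = {7, 8, 9, 10, 12}  B3 = {5, 8, 9, 11, 12}  B4 = {3, 7, 9, 10, 12}  B5 = {1, 5, 8, 9, 12}  B6 = {4, 7, 8, 9, 12}  B7 = {2, 5, 8, 9, 12}  B8 = {6, 7, 9, 10, 12}
Tree: B1–B2, B1–B3, B2–B4, B3–B5, B2–B6, B5–B7, B4–B8

Each bag holds 5 vertices, so the decomposition has width 4, which upper-bounds the treewidth. On the other hand G contains the 5-clique {8, 9, 10, 11, 12}. A clique must lie in a single bag of any decomposition, so no decomposition can have width below 4. The upper and lower bounds meet at 4, so that is the treewidth.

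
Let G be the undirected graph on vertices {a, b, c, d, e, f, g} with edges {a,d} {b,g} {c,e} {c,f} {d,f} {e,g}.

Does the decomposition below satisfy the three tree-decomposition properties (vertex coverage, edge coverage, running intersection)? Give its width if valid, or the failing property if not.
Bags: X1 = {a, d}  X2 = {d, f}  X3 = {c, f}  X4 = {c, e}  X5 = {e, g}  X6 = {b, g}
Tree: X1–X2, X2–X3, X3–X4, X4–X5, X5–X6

Yes; width 1.

Vertex coverage: the bags together contain {a, b, c, d, e, f, g}, the full vertex set. Edge coverage: each edge of G has both endpoints in at least one bag. Running intersection: for every vertex, the bags containing it form a connected subtree. All three properties hold, so this is a valid tree decomposition of width max|bag| − 1 = 1, and hence tw(G) ≤ 1.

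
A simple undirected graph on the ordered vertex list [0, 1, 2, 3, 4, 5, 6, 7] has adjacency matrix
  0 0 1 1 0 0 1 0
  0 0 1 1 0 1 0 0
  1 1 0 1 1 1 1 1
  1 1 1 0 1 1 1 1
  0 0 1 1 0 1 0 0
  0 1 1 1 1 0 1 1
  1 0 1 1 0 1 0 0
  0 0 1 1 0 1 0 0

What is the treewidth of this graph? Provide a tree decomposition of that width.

Every bag has size at most 4, so the width is 4 − 1 = 3 and tw(G) ≤ 3. On the other hand G contains the 4-clique {0, 2, 3, 6}. A clique must lie in a single bag of any decomposition, so no decomposition can have width below 3. Combining the bounds, tw(G) = 3.

Treewidth 3.
One such decomposition:
Bags: B1 = {2, 3, 5, 6}  B2 = {2, 3, 4, 5}  B3 = {0, 2, 3, 6}  B4 = {2, 3, 5, 7}  B5 = {1, 2, 3, 5}
Tree: B1–B2, B1–B3, B1–B4, B2–B5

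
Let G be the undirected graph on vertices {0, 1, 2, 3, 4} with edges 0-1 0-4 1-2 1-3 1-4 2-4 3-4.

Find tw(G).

A width-2 tree decomposition is:
Bags: B1 = {1, 2, 4}  B2 = {0, 1, 4}  B3 = {1, 3, 4}
Tree: B1–B2, B2–B3
The largest bag has 3 vertices, giving width 2; this decomposition certifies tw(G) ≤ 2. Conversely, {0, 1, 4} is a clique of size 3, and the vertices of any clique must share a bag in every tree decomposition; so some bag has ≥ 3 vertices and tw(G) ≥ 2. The upper and lower bounds meet at 2, so that is the treewidth.

2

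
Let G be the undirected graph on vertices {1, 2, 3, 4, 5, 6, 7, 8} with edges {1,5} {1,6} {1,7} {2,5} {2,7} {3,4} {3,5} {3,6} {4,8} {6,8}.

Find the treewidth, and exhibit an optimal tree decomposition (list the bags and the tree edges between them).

Every bag has size at most 3, so the width is 3 − 1 = 2 and tw(G) ≤ 2. Since 8–4–3–6–8 is a cycle in G, G is not acyclic. Forests are exactly the graphs of treewidth ≤ 1, so tw(G) ≥ 2. The upper and lower bounds meet at 2, so that is the treewidth.

Treewidth 2.
Bags: B1 = {4, 6, 8}  B2 = {3, 4, 6}  B3 = {1, 3, 6}  B4 = {1, 3, 5}  B5 = {1, 5, 7}  B6 = {2, 5, 7}
Tree: B1–B2, B2–B3, B3–B4, B4–B5, B5–B6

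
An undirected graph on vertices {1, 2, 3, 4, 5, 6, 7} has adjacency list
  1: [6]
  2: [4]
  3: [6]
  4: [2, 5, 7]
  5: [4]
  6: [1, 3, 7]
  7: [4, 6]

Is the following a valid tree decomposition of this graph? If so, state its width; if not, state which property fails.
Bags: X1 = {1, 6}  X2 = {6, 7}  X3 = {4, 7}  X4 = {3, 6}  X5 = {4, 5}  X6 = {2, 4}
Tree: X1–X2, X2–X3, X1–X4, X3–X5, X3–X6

Yes; width 1.

Checking the three conditions: (i) the bags cover all of {1, 2, 3, 4, 5, 6, 7}; (ii) for each edge, some bag contains both endpoints; (iii) the bags containing any fixed vertex form a subtree. All hold, so the decomposition is valid with width 2 − 1 = 1.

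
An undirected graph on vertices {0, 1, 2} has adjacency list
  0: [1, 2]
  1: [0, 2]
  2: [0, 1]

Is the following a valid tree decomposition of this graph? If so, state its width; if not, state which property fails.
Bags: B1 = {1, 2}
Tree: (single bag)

No — vertex 0 appears in no bag.

A tree decomposition must satisfy three properties: every vertex lies in some bag; for every edge, both endpoints lie together in some bag; and for every vertex, the bags containing it form a connected subtree. Here vertex 0 appears in no bag, so the decomposition is invalid.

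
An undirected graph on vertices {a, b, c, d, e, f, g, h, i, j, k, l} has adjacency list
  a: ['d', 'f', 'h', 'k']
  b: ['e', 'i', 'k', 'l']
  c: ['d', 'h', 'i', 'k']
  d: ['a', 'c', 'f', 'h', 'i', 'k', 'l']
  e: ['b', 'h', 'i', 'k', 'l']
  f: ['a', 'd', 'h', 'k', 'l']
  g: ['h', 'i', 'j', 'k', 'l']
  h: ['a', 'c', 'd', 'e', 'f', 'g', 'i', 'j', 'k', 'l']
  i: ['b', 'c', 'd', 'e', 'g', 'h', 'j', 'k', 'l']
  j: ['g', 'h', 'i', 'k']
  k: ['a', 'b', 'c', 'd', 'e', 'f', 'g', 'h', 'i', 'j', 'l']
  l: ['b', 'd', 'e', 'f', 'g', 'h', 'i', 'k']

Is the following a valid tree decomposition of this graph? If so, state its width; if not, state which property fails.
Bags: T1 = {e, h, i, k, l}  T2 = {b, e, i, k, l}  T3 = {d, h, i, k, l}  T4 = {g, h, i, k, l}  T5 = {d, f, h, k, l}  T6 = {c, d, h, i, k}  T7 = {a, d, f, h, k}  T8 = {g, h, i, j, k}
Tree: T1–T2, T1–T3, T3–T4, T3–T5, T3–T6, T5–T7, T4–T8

Checking the three conditions: (i) the bags cover all of {a, b, c, d, e, f, g, h, i, j, k, l}; (ii) for each edge, some bag contains both endpoints; (iii) the bags containing any fixed vertex form a subtree. All hold, so the decomposition is valid with width 5 − 1 = 4.

Yes; width 4.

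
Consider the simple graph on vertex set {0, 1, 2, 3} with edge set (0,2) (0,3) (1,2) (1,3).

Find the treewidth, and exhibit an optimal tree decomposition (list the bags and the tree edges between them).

Every bag has size at most 3, so the width is 3 − 1 = 2 and tw(G) ≤ 2. The edges 3–0–2–1–3 form a cycle, so G is not a tree and its treewidth is at least 2. Combining the bounds, tw(G) = 2.

Treewidth 2.
One optimal decomposition is:
Bags: B1 = {0, 2, 3}  B2 = {1, 2, 3}
Tree: B1–B2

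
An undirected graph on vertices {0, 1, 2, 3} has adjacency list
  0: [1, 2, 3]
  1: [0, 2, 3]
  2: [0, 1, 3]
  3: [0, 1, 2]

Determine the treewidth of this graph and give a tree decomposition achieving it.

Treewidth 3.
One optimal decomposition is:
Bags: B1 = {0, 1, 2, 3}
Tree: (single bag)

A single bag containing all 4 vertices is trivially a valid decomposition of width 3. Conversely, {0, 1, 2, 3} is a clique of size 4, and the vertices of any clique must share a bag in every tree decomposition; so some bag has ≥ 4 vertices and tw(G) ≥ 3. Hence tw(G) = 3 exactly.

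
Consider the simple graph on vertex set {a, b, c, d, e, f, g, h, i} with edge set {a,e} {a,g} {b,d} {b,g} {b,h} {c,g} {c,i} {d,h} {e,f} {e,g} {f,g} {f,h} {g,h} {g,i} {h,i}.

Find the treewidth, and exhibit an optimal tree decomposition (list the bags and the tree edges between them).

Treewidth 2.
Bags: B1 = {b, g, h}  B2 = {f, g, h}  B3 = {g, h, i}  B4 = {c, g, i}  B5 = {e, f, g}  B6 = {a, e, g}  B7 = {b, d, h}
Tree: B1–B2, B2–B3, B3–B4, B2–B5, B5–B6, B1–B7

The largest bag has 3 vertices, giving width 2; this decomposition certifies tw(G) ≤ 2. Conversely, {b, d, h} is a clique of size 3, and the vertices of any clique must share a bag in every tree decomposition; so some bag has ≥ 3 vertices and tw(G) ≥ 2. Therefore the treewidth is 2.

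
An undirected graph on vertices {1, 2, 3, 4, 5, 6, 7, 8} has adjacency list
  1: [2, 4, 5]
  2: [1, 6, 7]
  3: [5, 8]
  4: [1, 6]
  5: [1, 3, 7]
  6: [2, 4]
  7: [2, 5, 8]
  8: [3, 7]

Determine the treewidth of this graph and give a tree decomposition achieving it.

Treewidth 2.
One such decomposition:
Bags: B1 = {1, 4, 6}  B2 = {1, 2, 6}  B3 = {1, 2, 5}  B4 = {2, 5, 7}  B5 = {3, 5, 7}  B6 = {3, 7, 8}
Tree: B1–B2, B2–B3, B3–B4, B4–B5, B5–B6

Each bag holds 3 vertices, so the decomposition has width 2, which upper-bounds the treewidth. Since 4–6–2–1–4 is a cycle in G, G is not acyclic. Forests are exactly the graphs of treewidth ≤ 1, so tw(G) ≥ 2. The upper and lower bounds meet at 2, so that is the treewidth.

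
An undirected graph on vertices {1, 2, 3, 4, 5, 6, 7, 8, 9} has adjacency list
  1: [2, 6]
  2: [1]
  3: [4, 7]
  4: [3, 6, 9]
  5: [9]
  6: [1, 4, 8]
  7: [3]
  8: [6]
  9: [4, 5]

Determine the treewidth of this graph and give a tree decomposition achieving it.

Treewidth 1.
Bags: B1 = {1, 6}  B2 = {4, 6}  B3 = {3, 4}  B4 = {4, 9}  B5 = {1, 2}  B6 = {5, 9}  B7 = {3, 7}  B8 = {6, 8}
Tree: B1–B2, B2–B3, B2–B4, B1–B5, B4–B6, B3–B7, B2–B8

Each bag holds 2 vertices, so the decomposition has width 1, which upper-bounds the treewidth. Any graph with an edge has treewidth ≥ 1, and G has the edge 6–1. Therefore the treewidth is 1.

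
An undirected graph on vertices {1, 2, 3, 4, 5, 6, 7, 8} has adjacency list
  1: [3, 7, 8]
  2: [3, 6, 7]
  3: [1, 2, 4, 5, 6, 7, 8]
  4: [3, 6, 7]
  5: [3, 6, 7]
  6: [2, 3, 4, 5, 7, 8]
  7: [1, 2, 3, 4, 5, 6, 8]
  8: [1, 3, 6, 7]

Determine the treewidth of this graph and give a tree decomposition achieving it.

Each bag holds 4 vertices, so the decomposition has width 3, which upper-bounds the treewidth. For the lower bound, the 4 vertices {1, 3, 7, 8} are pairwise adjacent, and any tree decomposition puts a clique entirely inside one bag — forcing width ≥ 3. Therefore the treewidth is 3.

Treewidth 3.
One optimal decomposition is:
Bags: B1 = {3, 6, 7, 8}  B2 = {3, 5, 6, 7}  B3 = {1, 3, 7, 8}  B4 = {3, 4, 6, 7}  B5 = {2, 3, 6, 7}
Tree: B1–B2, B1–B3, B1–B4, B2–B5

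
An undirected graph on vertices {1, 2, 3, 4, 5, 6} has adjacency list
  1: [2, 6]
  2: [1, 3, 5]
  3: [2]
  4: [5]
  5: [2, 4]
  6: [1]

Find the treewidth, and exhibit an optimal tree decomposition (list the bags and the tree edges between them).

Treewidth 1.
One such decomposition:
Bags: B1 = {1, 6}  B2 = {1, 2}  B3 = {2, 5}  B4 = {2, 3}  B5 = {4, 5}
Tree: B1–B2, B2–B3, B3–B4, B3–B5

Each bag holds 2 vertices, so the decomposition has width 1, which upper-bounds the treewidth. Any graph with an edge has treewidth ≥ 1, and G has the edge 1–6. Combining the bounds, tw(G) = 1.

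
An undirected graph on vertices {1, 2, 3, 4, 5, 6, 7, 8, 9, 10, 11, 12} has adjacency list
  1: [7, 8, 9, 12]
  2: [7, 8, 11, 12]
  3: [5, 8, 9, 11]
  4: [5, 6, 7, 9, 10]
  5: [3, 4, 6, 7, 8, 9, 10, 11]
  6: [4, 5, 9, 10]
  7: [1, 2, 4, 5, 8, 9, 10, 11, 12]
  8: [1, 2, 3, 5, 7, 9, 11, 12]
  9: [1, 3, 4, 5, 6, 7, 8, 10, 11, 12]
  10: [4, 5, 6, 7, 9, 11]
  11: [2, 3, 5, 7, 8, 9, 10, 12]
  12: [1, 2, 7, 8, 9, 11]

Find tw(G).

A width-4 tree decomposition is:
Bags: B1 = {7, 8, 9, 11, 12}  B2 = {5, 7, 8, 9, 11}  B3 = {5, 7, 9, 10, 11}  B4 = {1, 7, 8, 9, 12}  B5 = {4, 5, 7, 9, 10}  B6 = {2, 7, 8, 11, 12}  B7 = {3, 5, 8, 9, 11}  B8 = {4, 5, 6, 9, 10}
Tree: B1–B2, B2–B3, B1–B4, B3–B5, B1–B6, B2–B7, B5–B8
Each bag holds 5 vertices, so the decomposition has width 4, which upper-bounds the treewidth. On the other hand G contains the 5-clique {1, 7, 8, 9, 12}. A clique must lie in a single bag of any decomposition, so no decomposition can have width below 4. Therefore the treewidth is 4.

4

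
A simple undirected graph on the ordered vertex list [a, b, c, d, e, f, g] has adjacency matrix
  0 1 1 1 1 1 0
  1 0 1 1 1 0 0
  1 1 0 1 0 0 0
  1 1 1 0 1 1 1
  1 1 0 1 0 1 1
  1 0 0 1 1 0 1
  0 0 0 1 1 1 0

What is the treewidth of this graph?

A width-3 tree decomposition is:
Bags: B1 = {a, b, d, e}  B2 = {a, d, e, f}  B3 = {d, e, f, g}  B4 = {a, b, c, d}
Tree: B1–B2, B2–B3, B1–B4
The largest bag has 4 vertices, giving width 3; this decomposition certifies tw(G) ≤ 3. For the lower bound, the 4 vertices {d, e, f, g} are pairwise adjacent, and any tree decomposition puts a clique entirely inside one bag — forcing width ≥ 3. Therefore the treewidth is 3.

3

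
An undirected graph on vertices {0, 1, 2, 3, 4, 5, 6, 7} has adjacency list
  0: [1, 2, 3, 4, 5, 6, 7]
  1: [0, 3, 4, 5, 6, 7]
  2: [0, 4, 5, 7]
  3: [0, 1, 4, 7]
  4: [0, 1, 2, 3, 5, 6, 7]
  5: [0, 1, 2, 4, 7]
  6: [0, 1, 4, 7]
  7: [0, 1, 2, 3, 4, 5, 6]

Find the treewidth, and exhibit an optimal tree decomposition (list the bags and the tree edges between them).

Every bag has size at most 5, so the width is 5 − 1 = 4 and tw(G) ≤ 4. For the lower bound, the 5 vertices {0, 1, 3, 4, 7} are pairwise adjacent, and any tree decomposition puts a clique entirely inside one bag — forcing width ≥ 4. Therefore the treewidth is 4.

Treewidth 4.
One such decomposition:
Bags: B1 = {0, 1, 4, 6, 7}  B2 = {0, 1, 4, 5, 7}  B3 = {0, 1, 3, 4, 7}  B4 = {0, 2, 4, 5, 7}
Tree: B1–B2, B1–B3, B2–B4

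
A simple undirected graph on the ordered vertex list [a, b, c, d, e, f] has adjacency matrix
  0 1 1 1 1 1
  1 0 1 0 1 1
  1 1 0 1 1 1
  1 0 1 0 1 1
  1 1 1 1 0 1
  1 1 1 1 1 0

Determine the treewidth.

4

A width-4 tree decomposition is:
Bags: B1 = {a, b, c, e, f}  B2 = {a, c, d, e, f}
Tree: B1–B2
Every bag has size at most 5, so the width is 5 − 1 = 4 and tw(G) ≤ 4. Conversely, {a, c, d, e, f} is a clique of size 5, and the vertices of any clique must share a bag in every tree decomposition; so some bag has ≥ 5 vertices and tw(G) ≥ 4. Hence tw(G) = 4 exactly.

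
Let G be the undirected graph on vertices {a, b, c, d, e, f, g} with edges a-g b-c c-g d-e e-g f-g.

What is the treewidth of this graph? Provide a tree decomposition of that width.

Treewidth 1.
Bags: B1 = {c, g}  B2 = {a, g}  B3 = {e, g}  B4 = {d, e}  B5 = {f, g}  B6 = {b, c}
Tree: B1–B2, B1–B3, B3–B4, B1–B5, B1–B6

Every bag has size at most 2, so the width is 2 − 1 = 1 and tw(G) ≤ 1. Any graph with an edge has treewidth ≥ 1, and G has the edge g–c. Therefore the treewidth is 1.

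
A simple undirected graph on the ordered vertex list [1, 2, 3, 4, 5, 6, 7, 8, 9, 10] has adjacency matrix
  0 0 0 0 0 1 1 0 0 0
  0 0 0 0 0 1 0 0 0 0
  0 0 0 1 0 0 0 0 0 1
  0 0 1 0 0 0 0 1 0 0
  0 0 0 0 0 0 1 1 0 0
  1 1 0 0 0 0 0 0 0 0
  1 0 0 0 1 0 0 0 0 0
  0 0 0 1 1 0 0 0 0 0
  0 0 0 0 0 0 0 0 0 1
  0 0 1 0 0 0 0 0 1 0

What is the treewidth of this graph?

1

A width-1 tree decomposition is:
Bags: B1 = {9, 10}  B2 = {3, 10}  B3 = {3, 4}  B4 = {4, 8}  B5 = {5, 8}  B6 = {5, 7}  B7 = {1, 7}  B8 = {1, 6}  B9 = {2, 6}
Tree: B1–B2, B2–B3, B3–B4, B4–B5, B5–B6, B6–B7, B7–B8, B8–B9
Every bag has size at most 2, so the width is 2 − 1 = 1 and tw(G) ≤ 1. Any graph with an edge has treewidth ≥ 1, and G has the edge 9–10. Combining the bounds, tw(G) = 1.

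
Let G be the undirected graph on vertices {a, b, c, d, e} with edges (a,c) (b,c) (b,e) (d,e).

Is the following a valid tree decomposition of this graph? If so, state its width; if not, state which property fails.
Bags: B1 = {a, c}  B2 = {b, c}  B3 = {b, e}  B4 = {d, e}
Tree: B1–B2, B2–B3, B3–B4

Checking the three conditions: (i) the bags cover all of {a, b, c, d, e}; (ii) for each edge, some bag contains both endpoints; (iii) the bags containing any fixed vertex form a subtree. All hold, so the decomposition is valid with width 2 − 1 = 1.

Yes; width 1.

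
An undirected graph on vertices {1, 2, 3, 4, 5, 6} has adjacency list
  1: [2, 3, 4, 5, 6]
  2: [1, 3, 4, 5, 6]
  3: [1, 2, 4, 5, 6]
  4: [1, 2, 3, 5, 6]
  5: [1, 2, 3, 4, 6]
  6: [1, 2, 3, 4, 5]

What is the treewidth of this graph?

5

A width-5 tree decomposition is:
Bags: B1 = {1, 2, 3, 4, 5, 6}
Tree: (single bag)
A single bag containing all 6 vertices is trivially a valid decomposition of width 5. On the other hand G contains the 6-clique {1, 2, 3, 4, 5, 6}. A clique must lie in a single bag of any decomposition, so no decomposition can have width below 5. Hence tw(G) = 5 exactly.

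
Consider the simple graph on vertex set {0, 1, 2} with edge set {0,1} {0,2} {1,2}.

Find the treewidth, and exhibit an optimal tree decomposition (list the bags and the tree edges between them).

Treewidth 2.
One optimal decomposition is:
Bags: B1 = {0, 1, 2}
Tree: (single bag)

With just one bag of size 3, the width is 3 − 1 = 2, so tw(G) ≤ 2. Conversely, {0, 1, 2} is a clique of size 3, and the vertices of any clique must share a bag in every tree decomposition; so some bag has ≥ 3 vertices and tw(G) ≥ 2. Therefore the treewidth is 2.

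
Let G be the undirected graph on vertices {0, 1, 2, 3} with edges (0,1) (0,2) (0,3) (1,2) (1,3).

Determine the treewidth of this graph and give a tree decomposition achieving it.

Treewidth 2.
One such decomposition:
Bags: B1 = {0, 1, 2}  B2 = {0, 1, 3}
Tree: B1–B2

Every bag has size at most 3, so the width is 3 − 1 = 2 and tw(G) ≤ 2. On the other hand G contains the 3-clique {0, 1, 2}. A clique must lie in a single bag of any decomposition, so no decomposition can have width below 2. Hence tw(G) = 2 exactly.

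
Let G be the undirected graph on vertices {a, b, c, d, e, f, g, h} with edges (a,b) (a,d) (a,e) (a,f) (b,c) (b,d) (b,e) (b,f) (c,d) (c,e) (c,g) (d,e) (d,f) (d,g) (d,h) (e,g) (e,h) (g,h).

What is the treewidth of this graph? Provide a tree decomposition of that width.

The largest bag has 4 vertices, giving width 3; this decomposition certifies tw(G) ≤ 3. On the other hand G contains the 4-clique {d, e, g, h}. A clique must lie in a single bag of any decomposition, so no decomposition can have width below 3. Combining the bounds, tw(G) = 3.

Treewidth 3.
Bags: B1 = {b, c, d, e}  B2 = {c, d, e, g}  B3 = {a, b, d, e}  B4 = {d, e, g, h}  B5 = {a, b, d, f}
Tree: B1–B2, B1–B3, B2–B4, B3–B5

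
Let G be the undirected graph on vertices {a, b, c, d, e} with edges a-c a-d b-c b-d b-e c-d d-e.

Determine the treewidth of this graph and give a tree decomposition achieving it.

Treewidth 2.
One such decomposition:
Bags: B1 = {a, c, d}  B2 = {b, c, d}  B3 = {b, d, e}
Tree: B1–B2, B2–B3

Each bag holds 3 vertices, so the decomposition has width 2, which upper-bounds the treewidth. For the lower bound, the 3 vertices {b, d, e} are pairwise adjacent, and any tree decomposition puts a clique entirely inside one bag — forcing width ≥ 2. The upper and lower bounds meet at 2, so that is the treewidth.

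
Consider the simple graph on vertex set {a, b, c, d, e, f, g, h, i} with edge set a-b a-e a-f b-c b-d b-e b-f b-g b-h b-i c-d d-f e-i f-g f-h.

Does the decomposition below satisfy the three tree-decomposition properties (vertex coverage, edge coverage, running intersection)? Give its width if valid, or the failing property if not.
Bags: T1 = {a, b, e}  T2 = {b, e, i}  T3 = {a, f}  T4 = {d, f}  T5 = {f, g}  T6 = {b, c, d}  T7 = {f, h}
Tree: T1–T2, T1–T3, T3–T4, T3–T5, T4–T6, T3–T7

A tree decomposition must satisfy three properties: every vertex lies in some bag; for every edge, both endpoints lie together in some bag; and for every vertex, the bags containing it form a connected subtree. Here edge (b,f) lies in no bag, so the decomposition is invalid.

No — edge (b,f) lies in no bag.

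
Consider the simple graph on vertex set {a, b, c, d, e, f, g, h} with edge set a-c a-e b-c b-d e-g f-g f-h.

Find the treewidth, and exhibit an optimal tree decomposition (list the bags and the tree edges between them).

The largest bag has 2 vertices, giving width 1; this decomposition certifies tw(G) ≤ 1. G has an edge, so its treewidth is at least 1. The upper and lower bounds meet at 1, so that is the treewidth.

Treewidth 1.
One optimal decomposition is:
Bags: B1 = {b, d}  B2 = {b, c}  B3 = {a, c}  B4 = {a, e}  B5 = {e, g}  B6 = {f, g}  B7 = {f, h}
Tree: B1–B2, B2–B3, B3–B4, B4–B5, B5–B6, B6–B7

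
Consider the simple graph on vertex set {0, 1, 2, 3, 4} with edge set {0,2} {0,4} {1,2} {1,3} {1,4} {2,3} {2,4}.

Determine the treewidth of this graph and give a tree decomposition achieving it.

Treewidth 2.
One such decomposition:
Bags: B1 = {0, 2, 4}  B2 = {1, 2, 4}  B3 = {1, 2, 3}
Tree: B1–B2, B2–B3

Every bag has size at most 3, so the width is 3 − 1 = 2 and tw(G) ≤ 2. On the other hand G contains the 3-clique {0, 2, 4}. A clique must lie in a single bag of any decomposition, so no decomposition can have width below 2. Hence tw(G) = 2 exactly.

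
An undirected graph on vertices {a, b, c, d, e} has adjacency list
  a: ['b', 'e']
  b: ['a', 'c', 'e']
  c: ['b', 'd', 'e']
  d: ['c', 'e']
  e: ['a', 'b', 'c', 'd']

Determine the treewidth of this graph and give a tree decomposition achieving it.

Treewidth 2.
One optimal decomposition is:
Bags: B1 = {b, c, e}  B2 = {c, d, e}  B3 = {a, b, e}
Tree: B1–B2, B1–B3

Each bag holds 3 vertices, so the decomposition has width 2, which upper-bounds the treewidth. For the lower bound, the 3 vertices {c, d, e} are pairwise adjacent, and any tree decomposition puts a clique entirely inside one bag — forcing width ≥ 2. Hence tw(G) = 2 exactly.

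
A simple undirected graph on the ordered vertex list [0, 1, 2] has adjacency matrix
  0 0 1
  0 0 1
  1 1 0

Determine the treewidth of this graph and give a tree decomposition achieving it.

Treewidth 1.
One such decomposition:
Bags: B1 = {0, 2}  B2 = {1, 2}
Tree: B1–B2

Every bag has size at most 2, so the width is 2 − 1 = 1 and tw(G) ≤ 1. Since G has at least one edge (e.g. 2–0), it is not an edgeless graph, so tw(G) ≥ 1. The upper and lower bounds meet at 1, so that is the treewidth.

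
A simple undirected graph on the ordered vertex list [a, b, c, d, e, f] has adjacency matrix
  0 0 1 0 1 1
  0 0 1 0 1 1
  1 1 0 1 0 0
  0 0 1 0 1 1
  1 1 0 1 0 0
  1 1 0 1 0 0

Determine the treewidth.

3

A width-3 tree decomposition is:
Bags: B1 = {a, b, c, d}  B2 = {a, b, d, f}  B3 = {a, b, d, e}
Tree: B1–B2, B2–B3
The largest bag has 4 vertices, giving width 3; this decomposition certifies tw(G) ≤ 3. For the lower bound: the 4 vertex sets {a,c}, {d,f}, {b}, {e} are disjoint, each induces a connected subgraph, and every pair is joined by at least one edge of G. Contracting each set to a single vertex therefore yields K_{4} as a minor, and since treewidth is minor-monotone, tw(G) ≥ tw(K_{4}) = 3. Hence tw(G) = 3 exactly.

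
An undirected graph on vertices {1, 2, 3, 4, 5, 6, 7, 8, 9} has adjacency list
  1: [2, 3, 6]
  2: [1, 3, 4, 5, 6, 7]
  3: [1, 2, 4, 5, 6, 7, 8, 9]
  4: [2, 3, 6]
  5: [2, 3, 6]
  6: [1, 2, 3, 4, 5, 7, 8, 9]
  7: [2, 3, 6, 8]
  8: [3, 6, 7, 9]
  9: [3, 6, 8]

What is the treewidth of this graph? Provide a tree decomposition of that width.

Treewidth 3.
One optimal decomposition is:
Bags: B1 = {2, 3, 4, 6}  B2 = {2, 3, 6, 7}  B3 = {3, 6, 7, 8}  B4 = {1, 2, 3, 6}  B5 = {3, 6, 8, 9}  B6 = {2, 3, 5, 6}
Tree: B1–B2, B2–B3, B2–B4, B3–B5, B2–B6

Each bag holds 4 vertices, so the decomposition has width 3, which upper-bounds the treewidth. On the other hand G contains the 4-clique {3, 6, 8, 9}. A clique must lie in a single bag of any decomposition, so no decomposition can have width below 3. Hence tw(G) = 3 exactly.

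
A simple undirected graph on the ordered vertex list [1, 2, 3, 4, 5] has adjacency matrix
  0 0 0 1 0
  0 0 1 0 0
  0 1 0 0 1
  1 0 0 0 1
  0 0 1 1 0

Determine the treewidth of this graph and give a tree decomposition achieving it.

Treewidth 1.
One optimal decomposition is:
Bags: B1 = {2, 3}  B2 = {3, 5}  B3 = {4, 5}  B4 = {1, 4}
Tree: B1–B2, B2–B3, B3–B4

Each bag holds 2 vertices, so the decomposition has width 1, which upper-bounds the treewidth. Since G has at least one edge (e.g. 2–3), it is not an edgeless graph, so tw(G) ≥ 1. Therefore the treewidth is 1.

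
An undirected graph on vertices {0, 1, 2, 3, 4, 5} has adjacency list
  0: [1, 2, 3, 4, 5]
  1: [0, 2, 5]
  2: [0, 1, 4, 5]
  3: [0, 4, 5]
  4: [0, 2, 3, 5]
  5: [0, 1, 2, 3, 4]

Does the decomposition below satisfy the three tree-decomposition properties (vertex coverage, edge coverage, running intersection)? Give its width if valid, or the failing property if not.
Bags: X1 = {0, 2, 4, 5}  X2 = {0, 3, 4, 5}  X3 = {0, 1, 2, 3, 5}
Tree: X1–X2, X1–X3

No — bags containing vertex 3 are not connected in the tree.

A tree decomposition must satisfy three properties: every vertex lies in some bag; for every edge, both endpoints lie together in some bag; and for every vertex, the bags containing it form a connected subtree. Here bags containing vertex 3 are not connected in the tree, so the decomposition is invalid.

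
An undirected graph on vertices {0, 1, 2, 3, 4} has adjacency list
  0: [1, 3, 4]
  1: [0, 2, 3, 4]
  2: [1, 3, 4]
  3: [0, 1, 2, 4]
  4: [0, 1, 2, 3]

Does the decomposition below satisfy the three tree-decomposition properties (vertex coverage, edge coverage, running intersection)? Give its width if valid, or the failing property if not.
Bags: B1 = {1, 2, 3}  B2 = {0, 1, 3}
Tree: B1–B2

No — vertex 4 appears in no bag.

A tree decomposition must satisfy three properties: every vertex lies in some bag; for every edge, both endpoints lie together in some bag; and for every vertex, the bags containing it form a connected subtree. Here vertex 4 appears in no bag, so the decomposition is invalid.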